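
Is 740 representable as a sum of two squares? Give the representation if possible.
8² + 26² (a=8, b=26)

Factorization: 740 = 2^2 × 5 × 37
By Fermat: n is sum of two squares iff every prime p ≡ 3 (mod 4) appears to even power.
All primes ≡ 3 (mod 4) appear to even power.
Search a = 0, 1, 2, … for 740 - a² a perfect square: first hit at a = 8: 740 - 64 = 676 = 26².
740 = 8² + 26² = 64 + 676 ✓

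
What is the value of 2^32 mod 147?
88

Repeated squaring. Binary of 32 = 100000.
2^1 ≡ 2 (mod 147); 2^2 ≡ 4 (mod 147); 2^4 ≡ 16 (mod 147); 2^8 ≡ 109 (mod 147); 2^16 ≡ 121 (mod 147); 2^32 ≡ 88 (mod 147)
2^32 = 2^32 ≡ 88 (mod 147)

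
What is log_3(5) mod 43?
25

Baby-step giant-step with step n = ⌈√43⌉ = 7.
Baby steps 3^j mod 43 (j:value) for j=0..6: 0:1, 1:3, 2:9, 3:27, 4:38, 5:28, 6:41.
Giant-step multiplier: 3^(-7) ≡ 3^(42-7) = 3^35 ≡ 7 (mod 43).
Giant steps γ_i = 5·7^i mod 43: γ_0=5, γ_1=35, γ_2=30, γ_3=38 (in table at j=4).
x = i·n + j = 3·7 + 4 = 25.
Check: 3^25 ≡ 5 (mod 43).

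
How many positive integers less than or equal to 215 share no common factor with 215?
168

215 = 5 × 43
φ(n) = n × ∏(1 - 1/p) for each prime p dividing n
φ(215) = 215 × (1 - 1/5) × (1 - 1/43) = 168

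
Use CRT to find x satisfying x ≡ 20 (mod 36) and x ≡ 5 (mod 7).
236

Using Chinese Remainder Theorem:
M = 36 × 7 = 252
M1 = 7, M2 = 36
y1 = 7^(-1) mod 36 = 31
y2 = 36^(-1) mod 7 = 1
x = (20×7×31 + 5×36×1) mod 252 = 236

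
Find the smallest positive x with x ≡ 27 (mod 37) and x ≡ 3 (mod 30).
693

Using Chinese Remainder Theorem:
M = 37 × 30 = 1110
M1 = 30, M2 = 37
y1 = 30^(-1) mod 37 = 21
y2 = 37^(-1) mod 30 = 13
x = (27×30×21 + 3×37×13) mod 1110 = 693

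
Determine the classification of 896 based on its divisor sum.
abundant

Proper divisors of 896: sum = 1 + 2 + 4 + 7 + 8 + 14 + 16 + 28 + 32 + 56 + 64 + 112 + 128 + 224 + 448 = 1144
Since 1144 > 896, 896 is abundant.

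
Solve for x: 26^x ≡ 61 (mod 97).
32

Baby-step giant-step with step n = ⌈√97⌉ = 10.
Baby steps 26^j mod 97 (j:value) for j=0..9: 0:1, 1:26, 2:94, 3:19, 4:9, 5:40, 6:70, 7:74, 8:81, 9:69.
Giant-step multiplier: 26^(-10) ≡ 26^(96-10) = 26^86 ≡ 95 (mod 97).
Giant steps γ_i = 61·95^i mod 97: γ_0=61, γ_1=72, γ_2=50, γ_3=94 (in table at j=2).
x = i·n + j = 3·10 + 2 = 32.
Check: 26^32 ≡ 61 (mod 97).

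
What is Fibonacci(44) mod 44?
25

Matrix identity: Q^n = [[F_(n+1), F_n], [F_n, F_(n-1)]] with Q = [[1,1],[1,0]].
n = 44 = 101100₂. Square-and-multiply, entries mod 44:
Q^1 = [[1,1],[1,0]]
Q^2 = (Q^1)² = [[2,1],[1,1]]
Q^5 = (Q^2)²·Q = [[8,5],[5,3]]
Q^11 = (Q^5)²·Q = [[12,1],[1,11]]
Q^22 = (Q^11)² = [[13,23],[23,34]]
Q^44 = (Q^22)² = [[38,25],[25,13]]
F_44 mod 44 = Q^44[0][1] = 25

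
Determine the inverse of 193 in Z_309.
301

gcd(193, 309) = 1, so the inverse exists.
Extended Euclidean algorithm on (309, 193):
309 = 1 × 193 + 116  ⟹  116 = (1)·309 + (-1)·193
193 = 1 × 116 + 77  ⟹  77 = (-1)·309 + (2)·193
116 = 1 × 77 + 39  ⟹  39 = (2)·309 + (-3)·193
77 = 1 × 39 + 38  ⟹  38 = (-3)·309 + (5)·193
39 = 1 × 38 + 1  ⟹  1 = (5)·309 + (-8)·193
So (-8)·193 ≡ 1 (mod 309), i.e. 193^(-1) ≡ -8 ≡ 301 (mod 309).
Check: 193 × 301 = 58093 ≡ 1 (mod 309)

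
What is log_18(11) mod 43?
30

Baby-step giant-step with step n = ⌈√43⌉ = 7.
Baby steps 18^j mod 43 (j:value) for j=0..6: 0:1, 1:18, 2:23, 3:27, 4:13, 5:19, 6:41.
Giant-step multiplier: 18^(-7) ≡ 18^(42-7) = 18^35 ≡ 37 (mod 43).
Giant steps γ_i = 11·37^i mod 43: γ_0=11, γ_1=20, γ_2=9, γ_3=32, γ_4=23 (in table at j=2).
x = i·n + j = 4·7 + 2 = 30.
Check: 18^30 ≡ 11 (mod 43).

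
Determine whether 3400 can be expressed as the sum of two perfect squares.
6² + 58² (a=6, b=58)

Factorization: 3400 = 2^3 × 5^2 × 17
By Fermat: n is sum of two squares iff every prime p ≡ 3 (mod 4) appears to even power.
All primes ≡ 3 (mod 4) appear to even power.
Search a = 0, 1, 2, … for 3400 - a² a perfect square: first hit at a = 6: 3400 - 36 = 3364 = 58².
3400 = 6² + 58² = 36 + 3364 ✓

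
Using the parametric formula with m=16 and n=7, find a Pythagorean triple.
(207, 224, 305)

Euclid's formula: a = m² - n², b = 2mn, c = m² + n²
m = 16, n = 7
a = 16² - 7² = 256 - 49 = 207
b = 2 × 16 × 7 = 224
c = 16² + 7² = 256 + 49 = 305
Verification: 207² + 224² = 42849 + 50176 = 93025 = 305² ✓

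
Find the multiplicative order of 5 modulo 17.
16

17 is prime, so ord(5) divides φ(17) = 16.
Divisors of 16: 1, 2, 4, 8, 16.
Repeated squaring: 5^1 ≡ 5, 5^2 ≡ 8, 5^4 ≡ 13, 5^8 ≡ 16, 5^16 ≡ 1 (mod 17).
Test 5^d mod 17 for each divisor d in increasing order:
5^1 ≡ 5
5^2 ≡ 8
5^4 ≡ 13
5^8 ≡ 16
5^16 ≡ 1  ← first divisor giving 1
The order is 16.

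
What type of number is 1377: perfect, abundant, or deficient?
deficient

Proper divisors of 1377: sum = 1 + 3 + 9 + 17 + 27 + 51 + 81 + 153 + 459 = 801
Since 801 < 1377, 1377 is deficient.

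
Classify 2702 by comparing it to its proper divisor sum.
deficient

Proper divisors of 2702: sum = 1 + 2 + 7 + 14 + 193 + 386 + 1351 = 1954
Since 1954 < 2702, 2702 is deficient.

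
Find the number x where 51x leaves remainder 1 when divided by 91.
25

gcd(51, 91) = 1, so the inverse exists.
Extended Euclidean algorithm on (91, 51):
91 = 1 × 51 + 40  ⟹  40 = (1)·91 + (-1)·51
51 = 1 × 40 + 11  ⟹  11 = (-1)·91 + (2)·51
40 = 3 × 11 + 7  ⟹  7 = (4)·91 + (-7)·51
11 = 1 × 7 + 4  ⟹  4 = (-5)·91 + (9)·51
7 = 1 × 4 + 3  ⟹  3 = (9)·91 + (-16)·51
4 = 1 × 3 + 1  ⟹  1 = (-14)·91 + (25)·51
So (25)·51 ≡ 1 (mod 91), i.e. 51^(-1) ≡ 25 (mod 91).
Check: 51 × 25 = 1275 ≡ 1 (mod 91)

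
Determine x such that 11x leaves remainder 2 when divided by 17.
x ≡ 11 (mod 17)

gcd(11, 17) = 1, which divides 2, so solutions exist.
Find 11^(-1) mod 17 by the extended Euclidean algorithm:
17 = 1 × 11 + 6  ⟹  6 = (1)·17 + (-1)·11
11 = 1 × 6 + 5  ⟹  5 = (-1)·17 + (2)·11
6 = 1 × 5 + 1  ⟹  1 = (2)·17 + (-3)·11
So (-3)·11 ≡ 1 (mod 17), i.e. 11^(-1) ≡ -3 ≡ 14 (mod 17).
x ≡ 14 × 2 = 28 ≡ 11 (mod 17).
Check: 11 × 11 = 121 ≡ 2 (mod 17).
Unique solution: x ≡ 11 (mod 17)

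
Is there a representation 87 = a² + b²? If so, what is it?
Not possible

Factorization: 87 = 3 × 29
By Fermat: n is sum of two squares iff every prime p ≡ 3 (mod 4) appears to even power.
Prime(s) ≡ 3 (mod 4) with odd exponent: [(3, 1)]
Therefore 87 cannot be expressed as a² + b².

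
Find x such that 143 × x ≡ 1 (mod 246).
203

gcd(143, 246) = 1, so the inverse exists.
Extended Euclidean algorithm on (246, 143):
246 = 1 × 143 + 103  ⟹  103 = (1)·246 + (-1)·143
143 = 1 × 103 + 40  ⟹  40 = (-1)·246 + (2)·143
103 = 2 × 40 + 23  ⟹  23 = (3)·246 + (-5)·143
40 = 1 × 23 + 17  ⟹  17 = (-4)·246 + (7)·143
23 = 1 × 17 + 6  ⟹  6 = (7)·246 + (-12)·143
17 = 2 × 6 + 5  ⟹  5 = (-18)·246 + (31)·143
6 = 1 × 5 + 1  ⟹  1 = (25)·246 + (-43)·143
So (-43)·143 ≡ 1 (mod 246), i.e. 143^(-1) ≡ -43 ≡ 203 (mod 246).
Check: 143 × 203 = 29029 ≡ 1 (mod 246)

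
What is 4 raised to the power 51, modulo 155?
4

Repeated squaring. Binary of 51 = 110011.
4^1 ≡ 4 (mod 155); 4^2 ≡ 16 (mod 155); 4^4 ≡ 101 (mod 155); 4^8 ≡ 126 (mod 155); 4^16 ≡ 66 (mod 155); 4^32 ≡ 16 (mod 155)
4^51 = 4^1 × 4^2 × 4^16 × 4^32 ≡ 4 (mod 155)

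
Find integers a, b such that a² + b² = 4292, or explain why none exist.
14² + 64² (a=14, b=64)

Factorization: 4292 = 2^2 × 29 × 37
By Fermat: n is sum of two squares iff every prime p ≡ 3 (mod 4) appears to even power.
All primes ≡ 3 (mod 4) appear to even power.
Search a = 0, 1, 2, … for 4292 - a² a perfect square: first hit at a = 14: 4292 - 196 = 4096 = 64².
4292 = 14² + 64² = 196 + 4096 ✓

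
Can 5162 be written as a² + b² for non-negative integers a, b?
11² + 71² (a=11, b=71)

Factorization: 5162 = 2 × 29 × 89
By Fermat: n is sum of two squares iff every prime p ≡ 3 (mod 4) appears to even power.
All primes ≡ 3 (mod 4) appear to even power.
Search a = 0, 1, 2, … for 5162 - a² a perfect square: first hit at a = 11: 5162 - 121 = 5041 = 71².
5162 = 11² + 71² = 121 + 5041 ✓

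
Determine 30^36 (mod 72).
0

Repeated squaring. Binary of 36 = 100100.
30^1 ≡ 30 (mod 72); 30^2 ≡ 36 (mod 72); 30^4 ≡ 0 (mod 72); 30^8 ≡ 0 (mod 72); 30^16 ≡ 0 (mod 72); 30^32 ≡ 0 (mod 72)
30^36 = 30^4 × 30^32 ≡ 0 (mod 72)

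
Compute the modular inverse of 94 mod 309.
286

gcd(94, 309) = 1, so the inverse exists.
Extended Euclidean algorithm on (309, 94):
309 = 3 × 94 + 27  ⟹  27 = (1)·309 + (-3)·94
94 = 3 × 27 + 13  ⟹  13 = (-3)·309 + (10)·94
27 = 2 × 13 + 1  ⟹  1 = (7)·309 + (-23)·94
So (-23)·94 ≡ 1 (mod 309), i.e. 94^(-1) ≡ -23 ≡ 286 (mod 309).
Check: 94 × 286 = 26884 ≡ 1 (mod 309)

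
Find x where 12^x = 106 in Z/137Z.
65

Baby-step giant-step with step n = ⌈√137⌉ = 12.
Baby steps 12^j mod 137 (j:value) for j=0..11: 0:1, 1:12, 2:7, 3:84, 4:49, 5:40, 6:69, 7:6, 8:72, 9:42, 10:93, 11:20.
Giant-step multiplier: 12^(-12) ≡ 12^(136-12) = 12^124 ≡ 4 (mod 137).
Giant steps γ_i = 106·4^i mod 137: γ_0=106, γ_1=13, γ_2=52, γ_3=71, γ_4=10, γ_5=40 (in table at j=5).
x = i·n + j = 5·12 + 5 = 65.
Check: 12^65 ≡ 106 (mod 137).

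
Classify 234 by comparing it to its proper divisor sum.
abundant

Proper divisors of 234: sum = 1 + 2 + 3 + 6 + 9 + 13 + 18 + 26 + 39 + 78 + 117 = 312
Since 312 > 234, 234 is abundant.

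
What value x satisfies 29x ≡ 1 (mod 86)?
3

gcd(29, 86) = 1, so the inverse exists.
Extended Euclidean algorithm on (86, 29):
86 = 2 × 29 + 28  ⟹  28 = (1)·86 + (-2)·29
29 = 1 × 28 + 1  ⟹  1 = (-1)·86 + (3)·29
So (3)·29 ≡ 1 (mod 86), i.e. 29^(-1) ≡ 3 (mod 86).
Check: 29 × 3 = 87 ≡ 1 (mod 86)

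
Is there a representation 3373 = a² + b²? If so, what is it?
3² + 58² (a=3, b=58)

Factorization: 3373 = 3373
By Fermat: n is sum of two squares iff every prime p ≡ 3 (mod 4) appears to even power.
All primes ≡ 3 (mod 4) appear to even power.
Search a = 0, 1, 2, … for 3373 - a² a perfect square: first hit at a = 3: 3373 - 9 = 3364 = 58².
3373 = 3² + 58² = 9 + 3364 ✓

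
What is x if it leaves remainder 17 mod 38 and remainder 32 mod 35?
207

Using Chinese Remainder Theorem:
M = 38 × 35 = 1330
M1 = 35, M2 = 38
y1 = 35^(-1) mod 38 = 25
y2 = 38^(-1) mod 35 = 12
x = (17×35×25 + 32×38×12) mod 1330 = 207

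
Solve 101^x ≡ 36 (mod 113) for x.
10

Baby-step giant-step with step n = ⌈√113⌉ = 11.
Baby steps 101^j mod 113 (j:value) for j=0..10: 0:1, 1:101, 2:31, 3:80, 4:57, 5:107, 6:72, 7:40, 8:85, 9:110, 10:36.
h = 36 is already in the table at j=10, so x = 10.
Check: 101^10 ≡ 36 (mod 113).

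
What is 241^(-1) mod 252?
229

gcd(241, 252) = 1, so the inverse exists.
Extended Euclidean algorithm on (252, 241):
252 = 1 × 241 + 11  ⟹  11 = (1)·252 + (-1)·241
241 = 21 × 11 + 10  ⟹  10 = (-21)·252 + (22)·241
11 = 1 × 10 + 1  ⟹  1 = (22)·252 + (-23)·241
So (-23)·241 ≡ 1 (mod 252), i.e. 241^(-1) ≡ -23 ≡ 229 (mod 252).
Check: 241 × 229 = 55189 ≡ 1 (mod 252)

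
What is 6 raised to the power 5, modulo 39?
15

Repeated squaring. Binary of 5 = 101.
6^1 ≡ 6 (mod 39); 6^2 ≡ 36 (mod 39); 6^4 ≡ 9 (mod 39)
6^5 = 6^1 × 6^4 ≡ 15 (mod 39)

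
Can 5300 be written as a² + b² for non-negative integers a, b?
20² + 70² (a=20, b=70)

Factorization: 5300 = 2^2 × 5^2 × 53
By Fermat: n is sum of two squares iff every prime p ≡ 3 (mod 4) appears to even power.
All primes ≡ 3 (mod 4) appear to even power.
Search a = 0, 1, 2, … for 5300 - a² a perfect square: first hit at a = 20: 5300 - 400 = 4900 = 70².
5300 = 20² + 70² = 400 + 4900 ✓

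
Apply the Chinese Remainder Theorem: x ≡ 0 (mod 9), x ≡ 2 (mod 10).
72

Using Chinese Remainder Theorem:
M = 9 × 10 = 90
M1 = 10, M2 = 9
y1 = 10^(-1) mod 9 = 1
y2 = 9^(-1) mod 10 = 9
x = (0×10×1 + 2×9×9) mod 90 = 72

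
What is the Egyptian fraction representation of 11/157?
1/15 + 1/295 + 1/138945

Greedy algorithm:
11/157: ceiling(157/11) = 15, use 1/15
8/2355: ceiling(2355/8) = 295, use 1/295
1/138945: ceiling(138945/1) = 138945, use 1/138945
Result: 11/157 = 1/15 + 1/295 + 1/138945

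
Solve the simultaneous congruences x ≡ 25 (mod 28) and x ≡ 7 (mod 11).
249

Using Chinese Remainder Theorem:
M = 28 × 11 = 308
M1 = 11, M2 = 28
y1 = 11^(-1) mod 28 = 23
y2 = 28^(-1) mod 11 = 2
x = (25×11×23 + 7×28×2) mod 308 = 249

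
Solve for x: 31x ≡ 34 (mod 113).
x ≡ 74 (mod 113)

gcd(31, 113) = 1, which divides 34, so solutions exist.
Find 31^(-1) mod 113 by the extended Euclidean algorithm:
113 = 3 × 31 + 20  ⟹  20 = (1)·113 + (-3)·31
31 = 1 × 20 + 11  ⟹  11 = (-1)·113 + (4)·31
20 = 1 × 11 + 9  ⟹  9 = (2)·113 + (-7)·31
11 = 1 × 9 + 2  ⟹  2 = (-3)·113 + (11)·31
9 = 4 × 2 + 1  ⟹  1 = (14)·113 + (-51)·31
So (-51)·31 ≡ 1 (mod 113), i.e. 31^(-1) ≡ -51 ≡ 62 (mod 113).
x ≡ 62 × 34 = 2108 ≡ 74 (mod 113).
Check: 31 × 74 = 2294 ≡ 34 (mod 113).
Unique solution: x ≡ 74 (mod 113)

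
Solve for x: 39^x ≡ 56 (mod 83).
43

Baby-step giant-step with step n = ⌈√83⌉ = 10.
Baby steps 39^j mod 83 (j:value) for j=0..9: 0:1, 1:39, 2:27, 3:57, 4:65, 5:45, 6:12, 7:53, 8:75, 9:20.
Giant-step multiplier: 39^(-10) ≡ 39^(82-10) = 39^72 ≡ 78 (mod 83).
Giant steps γ_i = 56·78^i mod 83: γ_0=56, γ_1=52, γ_2=72, γ_3=55, γ_4=57 (in table at j=3).
x = i·n + j = 4·10 + 3 = 43.
Check: 39^43 ≡ 56 (mod 83).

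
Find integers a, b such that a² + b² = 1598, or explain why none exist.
Not possible

Factorization: 1598 = 2 × 17 × 47
By Fermat: n is sum of two squares iff every prime p ≡ 3 (mod 4) appears to even power.
Prime(s) ≡ 3 (mod 4) with odd exponent: [(47, 1)]
Therefore 1598 cannot be expressed as a² + b².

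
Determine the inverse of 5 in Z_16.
13

gcd(5, 16) = 1, so the inverse exists.
Extended Euclidean algorithm on (16, 5):
16 = 3 × 5 + 1  ⟹  1 = (1)·16 + (-3)·5
So (-3)·5 ≡ 1 (mod 16), i.e. 5^(-1) ≡ -3 ≡ 13 (mod 16).
Check: 5 × 13 = 65 ≡ 1 (mod 16)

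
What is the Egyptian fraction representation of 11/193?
1/18 + 1/695 + 1/2414430

Greedy algorithm:
11/193: ceiling(193/11) = 18, use 1/18
5/3474: ceiling(3474/5) = 695, use 1/695
1/2414430: ceiling(2414430/1) = 2414430, use 1/2414430
Result: 11/193 = 1/18 + 1/695 + 1/2414430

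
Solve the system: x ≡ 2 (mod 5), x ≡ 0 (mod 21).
42

Using Chinese Remainder Theorem:
M = 5 × 21 = 105
M1 = 21, M2 = 5
y1 = 21^(-1) mod 5 = 1
y2 = 5^(-1) mod 21 = 17
x = (2×21×1 + 0×5×17) mod 105 = 42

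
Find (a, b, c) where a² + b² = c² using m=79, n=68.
(1617, 10744, 10865)

Euclid's formula: a = m² - n², b = 2mn, c = m² + n²
m = 79, n = 68
a = 79² - 68² = 6241 - 4624 = 1617
b = 2 × 79 × 68 = 10744
c = 79² + 68² = 6241 + 4624 = 10865
Verification: 1617² + 10744² = 2614689 + 115433536 = 118048225 = 10865² ✓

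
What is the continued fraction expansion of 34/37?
[0; 1, 11, 3]

Euclidean algorithm steps:
34 = 0 × 37 + 34
37 = 1 × 34 + 3
34 = 11 × 3 + 1
3 = 3 × 1 + 0
Continued fraction: [0; 1, 11, 3]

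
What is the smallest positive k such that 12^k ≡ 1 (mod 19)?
6

19 is prime, so ord(12) divides φ(19) = 18.
Divisors of 18: 1, 2, 3, 6, 9, 18.
Repeated squaring: 12^1 ≡ 12, 12^2 ≡ 11, 12^4 ≡ 7, 12^8 ≡ 11, 12^16 ≡ 7 (mod 19).
Test 12^d mod 19 for each divisor d in increasing order:
12^1 ≡ 12
12^2 ≡ 11
12^3 = 12^2·12^1 ≡ 18
12^6 = 12^4·12^2 ≡ 1  ← first divisor giving 1
The order is 6.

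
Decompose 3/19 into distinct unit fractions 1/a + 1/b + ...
1/7 + 1/67 + 1/8911

Greedy algorithm:
3/19: ceiling(19/3) = 7, use 1/7
2/133: ceiling(133/2) = 67, use 1/67
1/8911: ceiling(8911/1) = 8911, use 1/8911
Result: 3/19 = 1/7 + 1/67 + 1/8911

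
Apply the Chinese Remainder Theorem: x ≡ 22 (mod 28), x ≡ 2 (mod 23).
554

Using Chinese Remainder Theorem:
M = 28 × 23 = 644
M1 = 23, M2 = 28
y1 = 23^(-1) mod 28 = 11
y2 = 28^(-1) mod 23 = 14
x = (22×23×11 + 2×28×14) mod 644 = 554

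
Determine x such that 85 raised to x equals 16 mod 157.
48

Baby-step giant-step with step n = ⌈√157⌉ = 13.
Baby steps 85^j mod 157 (j:value) for j=0..12: 0:1, 1:85, 2:3, 3:98, 4:9, 5:137, 6:27, 7:97, 8:81, 9:134, 10:86, 11:88, 12:101.
Giant-step multiplier: 85^(-13) ≡ 85^(156-13) = 85^143 ≡ 135 (mod 157).
Giant steps γ_i = 16·135^i mod 157: γ_0=16, γ_1=119, γ_2=51, γ_3=134 (in table at j=9).
x = i·n + j = 3·13 + 9 = 48.
Check: 85^48 ≡ 16 (mod 157).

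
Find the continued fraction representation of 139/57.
[2; 2, 3, 1, 1, 3]

Euclidean algorithm steps:
139 = 2 × 57 + 25
57 = 2 × 25 + 7
25 = 3 × 7 + 4
7 = 1 × 4 + 3
4 = 1 × 3 + 1
3 = 3 × 1 + 0
Continued fraction: [2; 2, 3, 1, 1, 3]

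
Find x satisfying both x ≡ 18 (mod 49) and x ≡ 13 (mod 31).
1439

Using Chinese Remainder Theorem:
M = 49 × 31 = 1519
M1 = 31, M2 = 49
y1 = 31^(-1) mod 49 = 19
y2 = 49^(-1) mod 31 = 19
x = (18×31×19 + 13×49×19) mod 1519 = 1439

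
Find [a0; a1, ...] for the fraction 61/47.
[1; 3, 2, 1, 4]

Euclidean algorithm steps:
61 = 1 × 47 + 14
47 = 3 × 14 + 5
14 = 2 × 5 + 4
5 = 1 × 4 + 1
4 = 4 × 1 + 0
Continued fraction: [1; 3, 2, 1, 4]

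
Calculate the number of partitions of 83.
23338469

p(n) counts ways to write n as a sum of positive integers (order ignored).
Euler's pentagonal recurrence: p(k) = p(k-1) + p(k-2) - p(k-5) - p(k-7) + p(k-12) + p(k-15) - ... (offsets j(3j∓1)/2, signs ++--, p(0)=1, p(<0)=0).
DP table for k = 0..82: p(0)=1, p(1)=1, p(2)=2, p(3)=3, p(4)=5, p(5)=7, p(6)=11, p(7)=15, p(8)=22, p(9)=30, p(10)=42, p(11)=56, p(12)=77, p(13)=101, p(14)=135, p(15)=176, p(16)=231, p(17)=297, p(18)=385, p(19)=490, p(20)=627, p(21)=792, p(22)=1002, p(23)=1255, p(24)=1575, p(25)=1958, p(26)=2436, p(27)=3010, p(28)=3718, p(29)=4565, p(30)=5604, p(31)=6842, p(32)=8349, p(33)=10143, p(34)=12310, p(35)=14883, p(36)=17977, p(37)=21637, p(38)=26015, p(39)=31185, p(40)=37338, p(41)=44583, p(42)=53174, p(43)=63261, p(44)=75175, p(45)=89134, p(46)=105558, p(47)=124754, p(48)=147273, p(49)=173525, p(50)=204226, p(51)=239943, p(52)=281589, p(53)=329931, p(54)=386155, p(55)=451276, p(56)=526823, p(57)=614154, p(58)=715220, p(59)=831820, p(60)=966467, p(61)=1121505, p(62)=1300156, p(63)=1505499, p(64)=1741630, p(65)=2012558, p(66)=2323520, p(67)=2679689, p(68)=3087735, p(69)=3554345, p(70)=4087968, p(71)=4697205, p(72)=5392783, p(73)=6185689, p(74)=7089500, p(75)=8118264, p(76)=9289091, p(77)=10619863, p(78)=12132164, p(79)=13848650, p(80)=15796476, p(81)=18004327, p(82)=20506255.
Final step: p(83) = p(82) + p(81) - p(78) - p(76) + p(71) + p(68) - p(61) - p(57) + p(48) + p(43) - p(32) - p(26) + p(13) + p(6)
= 20506255 + 18004327 - 12132164 - 9289091 + 4697205 + 3087735 - 1121505 - 614154 + 147273 + 63261 - 8349 - 2436 + 101 + 11
= 23338469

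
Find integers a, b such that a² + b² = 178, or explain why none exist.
3² + 13² (a=3, b=13)

Factorization: 178 = 2 × 89
By Fermat: n is sum of two squares iff every prime p ≡ 3 (mod 4) appears to even power.
All primes ≡ 3 (mod 4) appear to even power.
Search a = 0, 1, 2, … for 178 - a² a perfect square: first hit at a = 3: 178 - 9 = 169 = 13².
178 = 3² + 13² = 9 + 169 ✓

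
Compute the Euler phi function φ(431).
430

431 = 431
φ(n) = n × ∏(1 - 1/p) for each prime p dividing n
φ(431) = 431 × (1 - 1/431) = 430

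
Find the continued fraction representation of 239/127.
[1; 1, 7, 2, 7]

Euclidean algorithm steps:
239 = 1 × 127 + 112
127 = 1 × 112 + 15
112 = 7 × 15 + 7
15 = 2 × 7 + 1
7 = 7 × 1 + 0
Continued fraction: [1; 1, 7, 2, 7]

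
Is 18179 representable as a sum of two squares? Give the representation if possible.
Not possible

Factorization: 18179 = 7^3 × 53
By Fermat: n is sum of two squares iff every prime p ≡ 3 (mod 4) appears to even power.
Prime(s) ≡ 3 (mod 4) with odd exponent: [(7, 3)]
Therefore 18179 cannot be expressed as a² + b².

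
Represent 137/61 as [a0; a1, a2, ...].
[2; 4, 15]

Euclidean algorithm steps:
137 = 2 × 61 + 15
61 = 4 × 15 + 1
15 = 15 × 1 + 0
Continued fraction: [2; 4, 15]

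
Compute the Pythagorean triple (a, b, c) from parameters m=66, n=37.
(2987, 4884, 5725)

Euclid's formula: a = m² - n², b = 2mn, c = m² + n²
m = 66, n = 37
a = 66² - 37² = 4356 - 1369 = 2987
b = 2 × 66 × 37 = 4884
c = 66² + 37² = 4356 + 1369 = 5725
Verification: 2987² + 4884² = 8922169 + 23853456 = 32775625 = 5725² ✓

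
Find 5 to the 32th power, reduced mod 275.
25

Repeated squaring. Binary of 32 = 100000.
5^1 ≡ 5 (mod 275); 5^2 ≡ 25 (mod 275); 5^4 ≡ 75 (mod 275); 5^8 ≡ 125 (mod 275); 5^16 ≡ 225 (mod 275); 5^32 ≡ 25 (mod 275)
5^32 = 5^32 ≡ 25 (mod 275)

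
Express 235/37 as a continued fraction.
[6; 2, 1, 5, 2]

Euclidean algorithm steps:
235 = 6 × 37 + 13
37 = 2 × 13 + 11
13 = 1 × 11 + 2
11 = 5 × 2 + 1
2 = 2 × 1 + 0
Continued fraction: [6; 2, 1, 5, 2]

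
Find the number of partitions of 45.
89134

p(n) counts ways to write n as a sum of positive integers (order ignored).
Euler's pentagonal recurrence: p(k) = p(k-1) + p(k-2) - p(k-5) - p(k-7) + p(k-12) + p(k-15) - ... (offsets j(3j∓1)/2, signs ++--, p(0)=1, p(<0)=0).
DP table for k = 0..44: p(0)=1, p(1)=1, p(2)=2, p(3)=3, p(4)=5, p(5)=7, p(6)=11, p(7)=15, p(8)=22, p(9)=30, p(10)=42, p(11)=56, p(12)=77, p(13)=101, p(14)=135, p(15)=176, p(16)=231, p(17)=297, p(18)=385, p(19)=490, p(20)=627, p(21)=792, p(22)=1002, p(23)=1255, p(24)=1575, p(25)=1958, p(26)=2436, p(27)=3010, p(28)=3718, p(29)=4565, p(30)=5604, p(31)=6842, p(32)=8349, p(33)=10143, p(34)=12310, p(35)=14883, p(36)=17977, p(37)=21637, p(38)=26015, p(39)=31185, p(40)=37338, p(41)=44583, p(42)=53174, p(43)=63261, p(44)=75175.
Final step: p(45) = p(44) + p(43) - p(40) - p(38) + p(33) + p(30) - p(23) - p(19) + p(10) + p(5)
= 75175 + 63261 - 37338 - 26015 + 10143 + 5604 - 1255 - 490 + 42 + 7
= 89134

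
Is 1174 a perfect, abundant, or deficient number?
deficient

Proper divisors of 1174: sum = 1 + 2 + 587 = 590
Since 590 < 1174, 1174 is deficient.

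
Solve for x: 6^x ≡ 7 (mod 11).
3

Baby-step giant-step with step n = ⌈√11⌉ = 4.
Baby steps 6^j mod 11 (j:value) for j=0..3: 0:1, 1:6, 2:3, 3:7.
h = 7 is already in the table at j=3, so x = 3.
Check: 6^3 ≡ 7 (mod 11).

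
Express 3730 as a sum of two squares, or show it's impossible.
3² + 61² (a=3, b=61)

Factorization: 3730 = 2 × 5 × 373
By Fermat: n is sum of two squares iff every prime p ≡ 3 (mod 4) appears to even power.
All primes ≡ 3 (mod 4) appear to even power.
Search a = 0, 1, 2, … for 3730 - a² a perfect square: first hit at a = 3: 3730 - 9 = 3721 = 61².
3730 = 3² + 61² = 9 + 3721 ✓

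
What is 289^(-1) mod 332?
193

gcd(289, 332) = 1, so the inverse exists.
Extended Euclidean algorithm on (332, 289):
332 = 1 × 289 + 43  ⟹  43 = (1)·332 + (-1)·289
289 = 6 × 43 + 31  ⟹  31 = (-6)·332 + (7)·289
43 = 1 × 31 + 12  ⟹  12 = (7)·332 + (-8)·289
31 = 2 × 12 + 7  ⟹  7 = (-20)·332 + (23)·289
12 = 1 × 7 + 5  ⟹  5 = (27)·332 + (-31)·289
7 = 1 × 5 + 2  ⟹  2 = (-47)·332 + (54)·289
5 = 2 × 2 + 1  ⟹  1 = (121)·332 + (-139)·289
So (-139)·289 ≡ 1 (mod 332), i.e. 289^(-1) ≡ -139 ≡ 193 (mod 332).
Check: 289 × 193 = 55777 ≡ 1 (mod 332)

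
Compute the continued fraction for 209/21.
[9; 1, 20]

Euclidean algorithm steps:
209 = 9 × 21 + 20
21 = 1 × 20 + 1
20 = 20 × 1 + 0
Continued fraction: [9; 1, 20]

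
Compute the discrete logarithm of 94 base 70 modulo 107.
45

Baby-step giant-step with step n = ⌈√107⌉ = 11.
Baby steps 70^j mod 107 (j:value) for j=0..10: 0:1, 1:70, 2:85, 3:65, 4:56, 5:68, 6:52, 7:2, 8:33, 9:63, 10:23.
Giant-step multiplier: 70^(-11) ≡ 70^(106-11) = 70^95 ≡ 43 (mod 107).
Giant steps γ_i = 94·43^i mod 107: γ_0=94, γ_1=83, γ_2=38, γ_3=29, γ_4=70 (in table at j=1).
x = i·n + j = 4·11 + 1 = 45.
Check: 70^45 ≡ 94 (mod 107).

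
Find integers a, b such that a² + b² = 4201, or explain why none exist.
40² + 51² (a=40, b=51)

Factorization: 4201 = 4201
By Fermat: n is sum of two squares iff every prime p ≡ 3 (mod 4) appears to even power.
All primes ≡ 3 (mod 4) appear to even power.
Search a = 0, 1, 2, … for 4201 - a² a perfect square: first hit at a = 40: 4201 - 1600 = 2601 = 51².
4201 = 40² + 51² = 1600 + 2601 ✓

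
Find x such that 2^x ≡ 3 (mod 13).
4

Baby-step giant-step with step n = ⌈√13⌉ = 4.
Baby steps 2^j mod 13 (j:value) for j=0..3: 0:1, 1:2, 2:4, 3:8.
Giant-step multiplier: 2^(-4) ≡ 2^(12-4) = 2^8 ≡ 9 (mod 13).
Giant steps γ_i = 3·9^i mod 13: γ_0=3, γ_1=1 (in table at j=0).
x = i·n + j = 1·4 + 0 = 4.
Check: 2^4 ≡ 3 (mod 13).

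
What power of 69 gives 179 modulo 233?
207

Baby-step giant-step with step n = ⌈√233⌉ = 16.
Baby steps 69^j mod 233 (j:value) for j=0..15: 0:1, 1:69, 2:101, 3:212, 4:182, 5:209, 6:208, 7:139, 8:38, 9:59, 10:110, 11:134, 12:159, 13:20, 14:215, 15:156.
Giant-step multiplier: 69^(-16) ≡ 69^(232-16) = 69^216 ≡ 76 (mod 233).
Giant steps γ_i = 179·76^i mod 233: γ_0=179, γ_1=90, γ_2=83, γ_3=17, γ_4=127, γ_5=99, γ_6=68, γ_7=42, γ_8=163, γ_9=39, γ_10=168, γ_11=186, γ_12=156 (in table at j=15).
x = i·n + j = 12·16 + 15 = 207.
Check: 69^207 ≡ 179 (mod 233).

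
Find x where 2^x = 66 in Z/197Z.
15

Baby-step giant-step with step n = ⌈√197⌉ = 15.
Baby steps 2^j mod 197 (j:value) for j=0..14: 0:1, 1:2, 2:4, 3:8, 4:16, 5:32, 6:64, 7:128, 8:59, 9:118, 10:39, 11:78, 12:156, 13:115, 14:33.
Giant-step multiplier: 2^(-15) ≡ 2^(196-15) = 2^181 ≡ 3 (mod 197).
Giant steps γ_i = 66·3^i mod 197: γ_0=66, γ_1=1 (in table at j=0).
x = i·n + j = 1·15 + 0 = 15.
Check: 2^15 ≡ 66 (mod 197).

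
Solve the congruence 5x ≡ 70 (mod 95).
x ≡ 14 (mod 19)

gcd(5, 95) = 5, which divides 70, so solutions exist.
Divide through by 5: x ≡ 14 (mod 19).
The coefficient of x is now 1, so x ≡ 14 (mod 19).
Check: 5 × 14 = 70 ≡ 70 (mod 95).
x ≡ 14 (mod 19), giving 5 solutions mod 95.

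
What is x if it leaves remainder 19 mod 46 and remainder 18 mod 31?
111

Using Chinese Remainder Theorem:
M = 46 × 31 = 1426
M1 = 31, M2 = 46
y1 = 31^(-1) mod 46 = 3
y2 = 46^(-1) mod 31 = 29
x = (19×31×3 + 18×46×29) mod 1426 = 111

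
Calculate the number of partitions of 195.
2580840212973

p(n) counts ways to write n as a sum of positive integers (order ignored).
Euler's pentagonal recurrence: p(k) = p(k-1) + p(k-2) - p(k-5) - p(k-7) + p(k-12) + p(k-15) - ... (offsets j(3j∓1)/2, signs ++--, p(0)=1, p(<0)=0).
DP table for k = 0..194: p(0)=1, p(1)=1, p(2)=2, p(3)=3, p(4)=5, p(5)=7, p(6)=11, p(7)=15, p(8)=22, p(9)=30, p(10)=42, p(11)=56, p(12)=77, p(13)=101, p(14)=135, p(15)=176, p(16)=231, p(17)=297, p(18)=385, p(19)=490, p(20)=627, p(21)=792, p(22)=1002, p(23)=1255, p(24)=1575, p(25)=1958, p(26)=2436, p(27)=3010, p(28)=3718, p(29)=4565, p(30)=5604, p(31)=6842, p(32)=8349, p(33)=10143, p(34)=12310, p(35)=14883, p(36)=17977, p(37)=21637, p(38)=26015, p(39)=31185, p(40)=37338, p(41)=44583, p(42)=53174, p(43)=63261, p(44)=75175, p(45)=89134, p(46)=105558, p(47)=124754, p(48)=147273, p(49)=173525, p(50)=204226, p(51)=239943, p(52)=281589, p(53)=329931, p(54)=386155, p(55)=451276, p(56)=526823, p(57)=614154, p(58)=715220, p(59)=831820, p(60)=966467, p(61)=1121505, p(62)=1300156, p(63)=1505499, p(64)=1741630, p(65)=2012558, p(66)=2323520, p(67)=2679689, p(68)=3087735, p(69)=3554345, p(70)=4087968, p(71)=4697205, p(72)=5392783, p(73)=6185689, p(74)=7089500, p(75)=8118264, p(76)=9289091, p(77)=10619863, p(78)=12132164, p(79)=13848650, p(80)=15796476, p(81)=18004327, p(82)=20506255, p(83)=23338469, p(84)=26543660, p(85)=30167357, p(86)=34262962, p(87)=38887673, p(88)=44108109, p(89)=49995925, p(90)=56634173, p(91)=64112359, p(92)=72533807, p(93)=82010177, p(94)=92669720, p(95)=104651419, p(96)=118114304, p(97)=133230930, p(98)=150198136, p(99)=169229875, p(100)=190569292, p(101)=214481126, p(102)=241265379, p(103)=271248950, p(104)=304801365, p(105)=342325709, p(106)=384276336, p(107)=431149389, p(108)=483502844, p(109)=541946240, p(110)=607163746, p(111)=679903203, p(112)=761002156, p(113)=851376628, p(114)=952050665, p(115)=1064144451, p(116)=1188908248, p(117)=1327710076, p(118)=1482074143, p(119)=1653668665, p(120)=1844349560, p(121)=2056148051, p(122)=2291320912, p(123)=2552338241, p(124)=2841940500, p(125)=3163127352, p(126)=3519222692, p(127)=3913864295, p(128)=4351078600, p(129)=4835271870, p(130)=5371315400, p(131)=5964539504, p(132)=6620830889, p(133)=7346629512, p(134)=8149040695, p(135)=9035836076, p(136)=10015581680, p(137)=11097645016, p(138)=12292341831, p(139)=13610949895, p(140)=15065878135, p(141)=16670689208, p(142)=18440293320, p(143)=20390982757, p(144)=22540654445, p(145)=24908858009, p(146)=27517052599, p(147)=30388671978, p(148)=33549419497, p(149)=37027355200, p(150)=40853235313, p(151)=45060624582, p(152)=49686288421, p(153)=54770336324, p(154)=60356673280, p(155)=66493182097, p(156)=73232243759, p(157)=80630964769, p(158)=88751778802, p(159)=97662728555, p(160)=107438159466, p(161)=118159068427, p(162)=129913904637, p(163)=142798995930, p(164)=156919475295, p(165)=172389800255, p(166)=189334822579, p(167)=207890420102, p(168)=228204732751, p(169)=250438925115, p(170)=274768617130, p(171)=301384802048, p(172)=330495499613, p(173)=362326859895, p(174)=397125074750, p(175)=435157697830, p(176)=476715857290, p(177)=522115831195, p(178)=571701605655, p(179)=625846753120, p(180)=684957390936, p(181)=749474411781, p(182)=819876908323, p(183)=896684817527, p(184)=980462880430, p(185)=1071823774337, p(186)=1171432692373, p(187)=1280011042268, p(188)=1398341745571, p(189)=1527273599625, p(190)=1667727404093, p(191)=1820701100652, p(192)=1987276856363, p(193)=2168627105469, p(194)=2366022741845.
Final step: p(195) = p(194) + p(193) - p(190) - p(188) + p(183) + p(180) - p(173) - p(169) + p(160) + p(155) - p(144) - p(138) + p(125) + p(118) - p(103) - p(95) + p(78) + p(69) - p(50) - p(40) + p(19) + p(8)
= 2366022741845 + 2168627105469 - 1667727404093 - 1398341745571 + 896684817527 + 684957390936 - 362326859895 - 250438925115 + 107438159466 + 66493182097 - 22540654445 - 12292341831 + 3163127352 + 1482074143 - 271248950 - 104651419 + 12132164 + 3554345 - 204226 - 37338 + 490 + 22
= 2580840212973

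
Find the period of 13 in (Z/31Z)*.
30

31 is prime, so ord(13) divides φ(31) = 30.
Divisors of 30: 1, 2, 3, 5, 6, 10, 15, 30.
Repeated squaring: 13^1 ≡ 13, 13^2 ≡ 14, 13^4 ≡ 10, 13^8 ≡ 7, 13^16 ≡ 18 (mod 31).
Test 13^d mod 31 for each divisor d in increasing order:
13^1 ≡ 13
13^2 ≡ 14
13^3 = 13^2·13^1 ≡ 27
13^5 = 13^4·13^1 ≡ 6
13^6 = 13^4·13^2 ≡ 16
13^10 = 13^8·13^2 ≡ 5
13^15 = 13^8·13^4·13^2·13^1 ≡ 30
13^30 = 13^16·13^8·13^4·13^2 ≡ 1  ← first divisor giving 1
The order is 30.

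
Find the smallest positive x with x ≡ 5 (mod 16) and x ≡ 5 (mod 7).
5

Using Chinese Remainder Theorem:
M = 16 × 7 = 112
M1 = 7, M2 = 16
y1 = 7^(-1) mod 16 = 7
y2 = 16^(-1) mod 7 = 4
x = (5×7×7 + 5×16×4) mod 112 = 5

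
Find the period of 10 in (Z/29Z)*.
28

29 is prime, so ord(10) divides φ(29) = 28.
Divisors of 28: 1, 2, 4, 7, 14, 28.
Repeated squaring: 10^1 ≡ 10, 10^2 ≡ 13, 10^4 ≡ 24, 10^8 ≡ 25, 10^16 ≡ 16 (mod 29).
Test 10^d mod 29 for each divisor d in increasing order:
10^1 ≡ 10
10^2 ≡ 13
10^4 ≡ 24
10^7 = 10^4·10^2·10^1 ≡ 17
10^14 = 10^8·10^4·10^2 ≡ 28
10^28 = 10^16·10^8·10^4 ≡ 1  ← first divisor giving 1
The order is 28.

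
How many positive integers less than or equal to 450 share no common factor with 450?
120

450 = 2 × 3^2 × 5^2
φ(n) = n × ∏(1 - 1/p) for each prime p dividing n
φ(450) = 450 × (1 - 1/2) × (1 - 1/3) × (1 - 1/5) = 120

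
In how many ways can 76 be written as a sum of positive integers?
9289091

p(n) counts ways to write n as a sum of positive integers (order ignored).
Euler's pentagonal recurrence: p(k) = p(k-1) + p(k-2) - p(k-5) - p(k-7) + p(k-12) + p(k-15) - ... (offsets j(3j∓1)/2, signs ++--, p(0)=1, p(<0)=0).
DP table for k = 0..75: p(0)=1, p(1)=1, p(2)=2, p(3)=3, p(4)=5, p(5)=7, p(6)=11, p(7)=15, p(8)=22, p(9)=30, p(10)=42, p(11)=56, p(12)=77, p(13)=101, p(14)=135, p(15)=176, p(16)=231, p(17)=297, p(18)=385, p(19)=490, p(20)=627, p(21)=792, p(22)=1002, p(23)=1255, p(24)=1575, p(25)=1958, p(26)=2436, p(27)=3010, p(28)=3718, p(29)=4565, p(30)=5604, p(31)=6842, p(32)=8349, p(33)=10143, p(34)=12310, p(35)=14883, p(36)=17977, p(37)=21637, p(38)=26015, p(39)=31185, p(40)=37338, p(41)=44583, p(42)=53174, p(43)=63261, p(44)=75175, p(45)=89134, p(46)=105558, p(47)=124754, p(48)=147273, p(49)=173525, p(50)=204226, p(51)=239943, p(52)=281589, p(53)=329931, p(54)=386155, p(55)=451276, p(56)=526823, p(57)=614154, p(58)=715220, p(59)=831820, p(60)=966467, p(61)=1121505, p(62)=1300156, p(63)=1505499, p(64)=1741630, p(65)=2012558, p(66)=2323520, p(67)=2679689, p(68)=3087735, p(69)=3554345, p(70)=4087968, p(71)=4697205, p(72)=5392783, p(73)=6185689, p(74)=7089500, p(75)=8118264.
Final step: p(76) = p(75) + p(74) - p(71) - p(69) + p(64) + p(61) - p(54) - p(50) + p(41) + p(36) - p(25) - p(19) + p(6)
= 8118264 + 7089500 - 4697205 - 3554345 + 1741630 + 1121505 - 386155 - 204226 + 44583 + 17977 - 1958 - 490 + 11
= 9289091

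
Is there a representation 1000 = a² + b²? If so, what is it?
10² + 30² (a=10, b=30)

Factorization: 1000 = 2^3 × 5^3
By Fermat: n is sum of two squares iff every prime p ≡ 3 (mod 4) appears to even power.
All primes ≡ 3 (mod 4) appear to even power.
Search a = 0, 1, 2, … for 1000 - a² a perfect square: first hit at a = 10: 1000 - 100 = 900 = 30².
1000 = 10² + 30² = 100 + 900 ✓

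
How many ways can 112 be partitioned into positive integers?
761002156

p(n) counts ways to write n as a sum of positive integers (order ignored).
Euler's pentagonal recurrence: p(k) = p(k-1) + p(k-2) - p(k-5) - p(k-7) + p(k-12) + p(k-15) - ... (offsets j(3j∓1)/2, signs ++--, p(0)=1, p(<0)=0).
DP table for k = 0..111: p(0)=1, p(1)=1, p(2)=2, p(3)=3, p(4)=5, p(5)=7, p(6)=11, p(7)=15, p(8)=22, p(9)=30, p(10)=42, p(11)=56, p(12)=77, p(13)=101, p(14)=135, p(15)=176, p(16)=231, p(17)=297, p(18)=385, p(19)=490, p(20)=627, p(21)=792, p(22)=1002, p(23)=1255, p(24)=1575, p(25)=1958, p(26)=2436, p(27)=3010, p(28)=3718, p(29)=4565, p(30)=5604, p(31)=6842, p(32)=8349, p(33)=10143, p(34)=12310, p(35)=14883, p(36)=17977, p(37)=21637, p(38)=26015, p(39)=31185, p(40)=37338, p(41)=44583, p(42)=53174, p(43)=63261, p(44)=75175, p(45)=89134, p(46)=105558, p(47)=124754, p(48)=147273, p(49)=173525, p(50)=204226, p(51)=239943, p(52)=281589, p(53)=329931, p(54)=386155, p(55)=451276, p(56)=526823, p(57)=614154, p(58)=715220, p(59)=831820, p(60)=966467, p(61)=1121505, p(62)=1300156, p(63)=1505499, p(64)=1741630, p(65)=2012558, p(66)=2323520, p(67)=2679689, p(68)=3087735, p(69)=3554345, p(70)=4087968, p(71)=4697205, p(72)=5392783, p(73)=6185689, p(74)=7089500, p(75)=8118264, p(76)=9289091, p(77)=10619863, p(78)=12132164, p(79)=13848650, p(80)=15796476, p(81)=18004327, p(82)=20506255, p(83)=23338469, p(84)=26543660, p(85)=30167357, p(86)=34262962, p(87)=38887673, p(88)=44108109, p(89)=49995925, p(90)=56634173, p(91)=64112359, p(92)=72533807, p(93)=82010177, p(94)=92669720, p(95)=104651419, p(96)=118114304, p(97)=133230930, p(98)=150198136, p(99)=169229875, p(100)=190569292, p(101)=214481126, p(102)=241265379, p(103)=271248950, p(104)=304801365, p(105)=342325709, p(106)=384276336, p(107)=431149389, p(108)=483502844, p(109)=541946240, p(110)=607163746, p(111)=679903203.
Final step: p(112) = p(111) + p(110) - p(107) - p(105) + p(100) + p(97) - p(90) - p(86) + p(77) + p(72) - p(61) - p(55) + p(42) + p(35) - p(20) - p(12)
= 679903203 + 607163746 - 431149389 - 342325709 + 190569292 + 133230930 - 56634173 - 34262962 + 10619863 + 5392783 - 1121505 - 451276 + 53174 + 14883 - 627 - 77
= 761002156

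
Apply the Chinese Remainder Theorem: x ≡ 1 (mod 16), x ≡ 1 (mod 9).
1

Using Chinese Remainder Theorem:
M = 16 × 9 = 144
M1 = 9, M2 = 16
y1 = 9^(-1) mod 16 = 9
y2 = 16^(-1) mod 9 = 4
x = (1×9×9 + 1×16×4) mod 144 = 1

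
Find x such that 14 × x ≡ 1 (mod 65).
14

gcd(14, 65) = 1, so the inverse exists.
Extended Euclidean algorithm on (65, 14):
65 = 4 × 14 + 9  ⟹  9 = (1)·65 + (-4)·14
14 = 1 × 9 + 5  ⟹  5 = (-1)·65 + (5)·14
9 = 1 × 5 + 4  ⟹  4 = (2)·65 + (-9)·14
5 = 1 × 4 + 1  ⟹  1 = (-3)·65 + (14)·14
So (14)·14 ≡ 1 (mod 65), i.e. 14^(-1) ≡ 14 (mod 65).
Check: 14 × 14 = 196 ≡ 1 (mod 65)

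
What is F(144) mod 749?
0

Matrix identity: Q^n = [[F_(n+1), F_n], [F_n, F_(n-1)]] with Q = [[1,1],[1,0]].
n = 144 = 10010000₂. Square-and-multiply, entries mod 749:
Q^1 = [[1,1],[1,0]]
Q^2 = (Q^1)² = [[2,1],[1,1]]
Q^4 = (Q^2)² = [[5,3],[3,2]]
Q^9 = (Q^4)²·Q = [[55,34],[34,21]]
Q^18 = (Q^9)² = [[436,337],[337,99]]
Q^36 = (Q^18)² = [[320,535],[535,534]]
Q^72 = (Q^36)² = [[643,0],[0,643]]
Q^144 = (Q^72)² = [[1,0],[0,1]]
F_144 mod 749 = Q^144[0][1] = 0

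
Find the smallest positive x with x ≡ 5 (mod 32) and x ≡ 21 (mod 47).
773

Using Chinese Remainder Theorem:
M = 32 × 47 = 1504
M1 = 47, M2 = 32
y1 = 47^(-1) mod 32 = 15
y2 = 32^(-1) mod 47 = 25
x = (5×47×15 + 21×32×25) mod 1504 = 773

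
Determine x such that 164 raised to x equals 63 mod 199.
108

Baby-step giant-step with step n = ⌈√199⌉ = 15.
Baby steps 164^j mod 199 (j:value) for j=0..14: 0:1, 1:164, 2:31, 3:109, 4:165, 5:195, 6:140, 7:75, 8:161, 9:136, 10:16, 11:37, 12:98, 13:152, 14:53.
Giant-step multiplier: 164^(-15) ≡ 164^(198-15) = 164^183 ≡ 171 (mod 199).
Giant steps γ_i = 63·171^i mod 199: γ_0=63, γ_1=27, γ_2=40, γ_3=74, γ_4=117, γ_5=107, γ_6=188, γ_7=109 (in table at j=3).
x = i·n + j = 7·15 + 3 = 108.
Check: 164^108 ≡ 63 (mod 199).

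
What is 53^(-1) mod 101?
61

gcd(53, 101) = 1, so the inverse exists.
Extended Euclidean algorithm on (101, 53):
101 = 1 × 53 + 48  ⟹  48 = (1)·101 + (-1)·53
53 = 1 × 48 + 5  ⟹  5 = (-1)·101 + (2)·53
48 = 9 × 5 + 3  ⟹  3 = (10)·101 + (-19)·53
5 = 1 × 3 + 2  ⟹  2 = (-11)·101 + (21)·53
3 = 1 × 2 + 1  ⟹  1 = (21)·101 + (-40)·53
So (-40)·53 ≡ 1 (mod 101), i.e. 53^(-1) ≡ -40 ≡ 61 (mod 101).
Check: 53 × 61 = 3233 ≡ 1 (mod 101)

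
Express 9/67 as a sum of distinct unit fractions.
1/8 + 1/108 + 1/14472

Greedy algorithm:
9/67: ceiling(67/9) = 8, use 1/8
5/536: ceiling(536/5) = 108, use 1/108
1/14472: ceiling(14472/1) = 14472, use 1/14472
Result: 9/67 = 1/8 + 1/108 + 1/14472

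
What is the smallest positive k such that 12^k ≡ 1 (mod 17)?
16

17 is prime, so ord(12) divides φ(17) = 16.
Divisors of 16: 1, 2, 4, 8, 16.
Repeated squaring: 12^1 ≡ 12, 12^2 ≡ 8, 12^4 ≡ 13, 12^8 ≡ 16, 12^16 ≡ 1 (mod 17).
Test 12^d mod 17 for each divisor d in increasing order:
12^1 ≡ 12
12^2 ≡ 8
12^4 ≡ 13
12^8 ≡ 16
12^16 ≡ 1  ← first divisor giving 1
The order is 16.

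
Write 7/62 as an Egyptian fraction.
1/9 + 1/558

Greedy algorithm:
7/62: ceiling(62/7) = 9, use 1/9
1/558: ceiling(558/1) = 558, use 1/558
Result: 7/62 = 1/9 + 1/558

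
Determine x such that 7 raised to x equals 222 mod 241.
205

Baby-step giant-step with step n = ⌈√241⌉ = 16.
Baby steps 7^j mod 241 (j:value) for j=0..15: 0:1, 1:7, 2:49, 3:102, 4:232, 5:178, 6:41, 7:46, 8:81, 9:85, 10:113, 11:68, 12:235, 13:199, 14:188, 15:111.
Giant-step multiplier: 7^(-16) ≡ 7^(240-16) = 7^224 ≡ 183 (mod 241).
Giant steps γ_i = 222·183^i mod 241: γ_0=222, γ_1=138, γ_2=190, γ_3=66, γ_4=28, γ_5=63, γ_6=202, γ_7=93, γ_8=149, γ_9=34, γ_10=197, γ_11=142, γ_12=199 (in table at j=13).
x = i·n + j = 12·16 + 13 = 205.
Check: 7^205 ≡ 222 (mod 241).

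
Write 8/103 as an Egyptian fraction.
1/13 + 1/1339

Greedy algorithm:
8/103: ceiling(103/8) = 13, use 1/13
1/1339: ceiling(1339/1) = 1339, use 1/1339
Result: 8/103 = 1/13 + 1/1339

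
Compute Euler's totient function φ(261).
168

261 = 3^2 × 29
φ(n) = n × ∏(1 - 1/p) for each prime p dividing n
φ(261) = 261 × (1 - 1/3) × (1 - 1/29) = 168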